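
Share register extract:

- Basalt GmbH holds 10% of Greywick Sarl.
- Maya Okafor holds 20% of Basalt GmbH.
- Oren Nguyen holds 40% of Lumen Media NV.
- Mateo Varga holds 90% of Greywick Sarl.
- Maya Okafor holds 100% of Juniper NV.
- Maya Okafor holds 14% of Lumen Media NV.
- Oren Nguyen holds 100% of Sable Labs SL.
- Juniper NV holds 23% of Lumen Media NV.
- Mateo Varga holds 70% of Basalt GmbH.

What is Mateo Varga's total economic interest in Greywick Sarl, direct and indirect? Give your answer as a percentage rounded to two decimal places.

97.00%

Mateo reaches Greywick along 2 paths.
Direct stake: 90% = 90%.
Via Basalt: 70% × 10% = 7%.
Total: 90% + 7% = 97%.
Rounded: 97.00%.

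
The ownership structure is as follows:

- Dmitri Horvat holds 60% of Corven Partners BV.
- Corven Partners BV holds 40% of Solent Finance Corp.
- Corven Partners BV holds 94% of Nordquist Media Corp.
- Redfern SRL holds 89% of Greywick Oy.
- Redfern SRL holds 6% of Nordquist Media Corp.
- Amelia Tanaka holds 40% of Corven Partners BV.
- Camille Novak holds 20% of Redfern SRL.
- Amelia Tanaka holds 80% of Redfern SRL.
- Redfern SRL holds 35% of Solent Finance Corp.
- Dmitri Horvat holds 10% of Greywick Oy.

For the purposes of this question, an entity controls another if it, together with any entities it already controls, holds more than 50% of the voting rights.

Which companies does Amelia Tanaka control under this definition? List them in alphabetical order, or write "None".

Greywick Oy, Redfern SRL

Amelia holds 80% of Redfern, so Amelia controls Redfern.
Redfern holds 89% of Greywick, so Amelia controls Greywick.
No other company's threshold is met.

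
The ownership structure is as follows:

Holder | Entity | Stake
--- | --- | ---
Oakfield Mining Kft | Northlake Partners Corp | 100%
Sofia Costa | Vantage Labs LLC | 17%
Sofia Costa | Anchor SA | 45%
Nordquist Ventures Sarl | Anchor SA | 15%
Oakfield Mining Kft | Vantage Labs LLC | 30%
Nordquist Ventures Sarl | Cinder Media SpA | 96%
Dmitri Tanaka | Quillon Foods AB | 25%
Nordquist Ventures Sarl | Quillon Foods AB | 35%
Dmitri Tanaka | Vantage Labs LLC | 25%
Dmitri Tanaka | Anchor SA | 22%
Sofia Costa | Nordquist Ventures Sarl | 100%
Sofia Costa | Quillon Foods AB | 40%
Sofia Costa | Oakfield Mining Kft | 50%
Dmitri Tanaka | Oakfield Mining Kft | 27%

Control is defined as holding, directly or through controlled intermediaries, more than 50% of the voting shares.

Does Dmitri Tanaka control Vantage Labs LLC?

Dmitri's largest direct stake is 27% in Oakfield, which does not meet the threshold, so Dmitri controls no company.
In Vantage, Dmitri's side holds only 25%, not > 50%.
So Dmitri does not control Vantage.

No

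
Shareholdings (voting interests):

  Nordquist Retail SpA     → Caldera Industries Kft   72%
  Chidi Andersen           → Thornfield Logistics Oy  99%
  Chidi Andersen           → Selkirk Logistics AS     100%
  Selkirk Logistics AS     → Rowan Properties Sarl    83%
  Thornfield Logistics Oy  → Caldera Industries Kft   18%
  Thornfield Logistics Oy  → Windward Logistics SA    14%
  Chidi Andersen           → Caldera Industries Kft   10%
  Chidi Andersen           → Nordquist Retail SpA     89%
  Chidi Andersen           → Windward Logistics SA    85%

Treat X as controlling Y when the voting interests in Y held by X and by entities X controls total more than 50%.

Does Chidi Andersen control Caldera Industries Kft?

Yes

Chidi holds 99% of Thornfield, so Chidi controls Thornfield.
Chidi holds 89% of Nordquist, so Chidi controls Nordquist.
Nordquist and Chidi and Thornfield together hold 72% + 10% + 18% = 100% of Caldera, so Chidi controls Caldera.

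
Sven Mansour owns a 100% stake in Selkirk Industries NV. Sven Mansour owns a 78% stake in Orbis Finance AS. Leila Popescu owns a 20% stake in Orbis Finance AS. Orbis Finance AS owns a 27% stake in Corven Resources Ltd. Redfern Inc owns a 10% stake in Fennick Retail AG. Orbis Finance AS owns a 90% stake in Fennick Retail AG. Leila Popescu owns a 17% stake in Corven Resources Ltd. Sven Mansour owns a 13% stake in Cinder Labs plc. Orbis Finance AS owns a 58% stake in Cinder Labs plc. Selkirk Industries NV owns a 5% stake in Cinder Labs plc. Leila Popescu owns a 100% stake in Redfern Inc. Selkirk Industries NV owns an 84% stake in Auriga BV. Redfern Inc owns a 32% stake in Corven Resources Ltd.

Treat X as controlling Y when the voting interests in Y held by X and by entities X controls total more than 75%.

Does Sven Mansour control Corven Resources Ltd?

Sven holds 100% of Selkirk, so Sven controls Selkirk.
Sven holds 78% of Orbis, so Sven controls Orbis.
Orbis and Selkirk and Sven together hold 58% + 5% + 13% = 76% of Cinder, so Sven controls Cinder.
Selkirk holds 84% of Auriga, so Sven controls Auriga.
Orbis holds 90% of Fennick, so Sven controls Fennick.
In Corven, Sven's side holds only 27%, not > 75%.
So Sven does not control Corven.

No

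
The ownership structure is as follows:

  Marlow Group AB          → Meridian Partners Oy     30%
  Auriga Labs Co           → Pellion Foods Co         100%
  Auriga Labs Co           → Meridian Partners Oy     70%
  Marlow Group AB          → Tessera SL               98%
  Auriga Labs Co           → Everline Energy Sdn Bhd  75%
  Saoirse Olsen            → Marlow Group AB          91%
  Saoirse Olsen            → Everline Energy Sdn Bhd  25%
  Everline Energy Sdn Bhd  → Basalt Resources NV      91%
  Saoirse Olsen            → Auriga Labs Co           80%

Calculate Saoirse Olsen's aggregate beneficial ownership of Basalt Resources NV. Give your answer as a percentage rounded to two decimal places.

Saoirse reaches Basalt along 2 paths.
Via Everline: 25% × 91% = 22.75%.
Via Auriga → Everline: 80% × 75% × 91% = 54.6%.
Total: 22.75% + 54.6% = 77.35%.

77.35%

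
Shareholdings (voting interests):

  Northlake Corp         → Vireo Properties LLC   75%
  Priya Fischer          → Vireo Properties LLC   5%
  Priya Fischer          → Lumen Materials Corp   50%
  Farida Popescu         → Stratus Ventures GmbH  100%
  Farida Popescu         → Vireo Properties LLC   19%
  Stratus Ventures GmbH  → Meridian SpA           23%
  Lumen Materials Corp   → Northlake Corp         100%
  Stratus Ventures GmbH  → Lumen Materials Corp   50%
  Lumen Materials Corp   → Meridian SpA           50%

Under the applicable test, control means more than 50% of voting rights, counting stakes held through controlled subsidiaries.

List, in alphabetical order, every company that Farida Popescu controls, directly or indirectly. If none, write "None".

Farida holds 100% of Stratus, so Farida controls Stratus.
No other company's threshold is met.

Stratus Ventures GmbH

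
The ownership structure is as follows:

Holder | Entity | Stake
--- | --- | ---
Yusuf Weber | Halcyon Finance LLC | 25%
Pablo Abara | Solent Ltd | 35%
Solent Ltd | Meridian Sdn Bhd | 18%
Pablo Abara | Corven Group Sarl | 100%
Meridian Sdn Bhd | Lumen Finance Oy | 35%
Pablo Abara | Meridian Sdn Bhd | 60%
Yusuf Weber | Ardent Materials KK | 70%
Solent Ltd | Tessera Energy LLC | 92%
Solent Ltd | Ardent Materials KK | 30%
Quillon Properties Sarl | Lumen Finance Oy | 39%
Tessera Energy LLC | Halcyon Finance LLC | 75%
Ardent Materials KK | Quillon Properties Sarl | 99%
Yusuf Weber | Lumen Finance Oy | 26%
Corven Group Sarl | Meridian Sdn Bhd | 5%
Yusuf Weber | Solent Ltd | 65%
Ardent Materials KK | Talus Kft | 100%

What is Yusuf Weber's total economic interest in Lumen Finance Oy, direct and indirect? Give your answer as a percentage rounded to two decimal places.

64.65%

Yusuf reaches Lumen along 4 paths.
Via Solent → Meridian: 65% × 18% × 35% = 4.095%.
Via Solent → Ardent → Quillon: 65% × 30% × 99% × 39% = 7.52895%.
Via Ardent → Quillon: 70% × 99% × 39% = 27.027%.
Direct stake: 26% = 26%.
Total: 4.095% + 7.52895% + 27.027% + 26% = 64.65095%.
Rounded: 64.65%.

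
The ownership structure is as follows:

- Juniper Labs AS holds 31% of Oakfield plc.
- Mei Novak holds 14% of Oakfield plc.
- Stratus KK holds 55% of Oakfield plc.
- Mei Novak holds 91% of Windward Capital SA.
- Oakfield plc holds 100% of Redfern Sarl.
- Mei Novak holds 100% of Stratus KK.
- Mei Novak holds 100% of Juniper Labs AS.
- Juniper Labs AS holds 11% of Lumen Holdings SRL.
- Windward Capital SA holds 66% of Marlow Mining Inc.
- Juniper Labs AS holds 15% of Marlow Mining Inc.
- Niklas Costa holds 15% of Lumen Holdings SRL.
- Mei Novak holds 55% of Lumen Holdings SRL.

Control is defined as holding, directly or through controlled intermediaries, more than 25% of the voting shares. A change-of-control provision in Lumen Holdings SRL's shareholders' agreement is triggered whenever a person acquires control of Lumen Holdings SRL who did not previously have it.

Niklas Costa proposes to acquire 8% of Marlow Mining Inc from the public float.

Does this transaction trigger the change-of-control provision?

The purchase changes only Niklas's holdings, so Niklas is the only person who could newly come to control Lumen.
Niklas's largest direct stake is 15% in Lumen, which does not meet the threshold, so Niklas controls no company.
In Lumen, Niklas's side holds only 15%, not > 25%.
So before the transaction, Niklas does not control Lumen.
After the purchase, Niklas holds 8% of Marlow directly.
Niklas's side now holds 8% of Marlow, not > 25%, so Niklas still does not control Marlow.
After the transaction, Niklas's side holds 15% of Lumen, not > 25%, so Niklas still does not control Lumen.
No new person acquires control, so the clause is not triggered.

No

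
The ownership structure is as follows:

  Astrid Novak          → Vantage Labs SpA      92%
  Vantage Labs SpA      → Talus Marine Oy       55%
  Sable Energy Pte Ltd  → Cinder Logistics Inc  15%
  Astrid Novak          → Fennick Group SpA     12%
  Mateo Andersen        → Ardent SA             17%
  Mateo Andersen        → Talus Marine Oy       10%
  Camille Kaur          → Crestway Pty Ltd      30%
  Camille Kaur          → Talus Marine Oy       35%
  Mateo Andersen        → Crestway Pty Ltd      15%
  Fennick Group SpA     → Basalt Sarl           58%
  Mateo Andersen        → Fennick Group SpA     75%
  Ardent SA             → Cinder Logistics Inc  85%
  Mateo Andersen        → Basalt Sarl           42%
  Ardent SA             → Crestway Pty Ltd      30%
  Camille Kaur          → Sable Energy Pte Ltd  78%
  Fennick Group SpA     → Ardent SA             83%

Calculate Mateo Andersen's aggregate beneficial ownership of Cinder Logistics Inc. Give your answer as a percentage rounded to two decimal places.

Mateo reaches Cinder along 2 paths.
Via Fennick → Ardent: 75% × 83% × 85% = 52.9125%.
Via Ardent: 17% × 85% = 14.45%.
Total: 52.9125% + 14.45% = 67.3625%.
Rounded: 67.36%.

67.36%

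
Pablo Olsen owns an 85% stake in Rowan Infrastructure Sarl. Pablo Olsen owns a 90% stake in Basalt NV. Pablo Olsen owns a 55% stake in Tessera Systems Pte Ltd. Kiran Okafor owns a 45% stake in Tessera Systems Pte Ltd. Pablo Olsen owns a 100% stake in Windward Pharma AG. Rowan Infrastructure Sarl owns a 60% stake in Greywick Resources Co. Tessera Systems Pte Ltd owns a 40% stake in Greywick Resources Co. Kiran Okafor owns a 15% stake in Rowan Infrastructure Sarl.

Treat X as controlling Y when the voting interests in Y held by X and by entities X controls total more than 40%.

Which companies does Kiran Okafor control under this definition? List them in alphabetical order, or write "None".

Tessera Systems Pte Ltd

Kiran holds 45% of Tessera, so Kiran controls Tessera.
No other company's threshold is met.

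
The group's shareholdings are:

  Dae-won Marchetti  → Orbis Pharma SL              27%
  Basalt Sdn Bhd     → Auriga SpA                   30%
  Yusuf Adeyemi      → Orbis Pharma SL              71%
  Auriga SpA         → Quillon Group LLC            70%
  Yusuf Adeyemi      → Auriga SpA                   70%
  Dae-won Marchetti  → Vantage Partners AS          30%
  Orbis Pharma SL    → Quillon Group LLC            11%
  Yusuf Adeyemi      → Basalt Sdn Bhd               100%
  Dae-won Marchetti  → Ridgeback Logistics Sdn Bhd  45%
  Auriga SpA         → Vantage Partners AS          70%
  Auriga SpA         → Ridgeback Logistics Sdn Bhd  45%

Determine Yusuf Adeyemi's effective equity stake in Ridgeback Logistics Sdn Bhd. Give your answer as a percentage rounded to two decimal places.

45.00%

Yusuf reaches Ridgeback along 2 paths.
Via Auriga: 70% × 45% = 31.5%.
Via Basalt → Auriga: 100% × 30% × 45% = 13.5%.
Total: 31.5% + 13.5% = 45%.
Rounded: 45.00%.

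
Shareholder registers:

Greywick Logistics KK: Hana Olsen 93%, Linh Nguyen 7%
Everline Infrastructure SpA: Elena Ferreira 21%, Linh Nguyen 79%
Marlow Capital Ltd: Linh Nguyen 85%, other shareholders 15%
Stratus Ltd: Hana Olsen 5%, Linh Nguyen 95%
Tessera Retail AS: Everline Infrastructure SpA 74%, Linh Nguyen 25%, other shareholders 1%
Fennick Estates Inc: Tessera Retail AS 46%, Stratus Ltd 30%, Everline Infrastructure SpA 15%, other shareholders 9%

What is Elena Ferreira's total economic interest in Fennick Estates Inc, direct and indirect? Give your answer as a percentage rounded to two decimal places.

10.30%

Elena reaches Fennick along 2 paths.
Via Everline → Tessera: 21% × 74% × 46% = 7.1484%.
Via Everline: 21% × 15% = 3.15%.
Total: 7.1484% + 3.15% = 10.2984%.
Rounded: 10.30%.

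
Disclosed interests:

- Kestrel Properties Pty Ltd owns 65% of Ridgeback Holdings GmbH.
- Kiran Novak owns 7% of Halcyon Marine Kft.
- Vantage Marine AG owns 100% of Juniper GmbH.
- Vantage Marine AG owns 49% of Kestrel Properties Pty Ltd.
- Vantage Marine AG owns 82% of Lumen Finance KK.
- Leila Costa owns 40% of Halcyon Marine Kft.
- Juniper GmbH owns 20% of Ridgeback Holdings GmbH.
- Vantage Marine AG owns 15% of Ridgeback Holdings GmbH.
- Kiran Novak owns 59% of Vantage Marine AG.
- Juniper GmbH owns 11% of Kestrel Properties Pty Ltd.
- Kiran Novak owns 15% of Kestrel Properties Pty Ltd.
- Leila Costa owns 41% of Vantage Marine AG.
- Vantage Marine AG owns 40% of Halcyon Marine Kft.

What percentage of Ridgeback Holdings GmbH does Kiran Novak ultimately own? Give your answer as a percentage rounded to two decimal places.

53.41%

Kiran reaches Ridgeback along 5 paths.
Via Vantage → Juniper: 59% × 100% × 20% = 11.8%.
Via Vantage → Kestrel: 59% × 49% × 65% = 18.7915%.
Via Vantage → Juniper → Kestrel: 59% × 100% × 11% × 65% = 4.2185%.
Via Kestrel: 15% × 65% = 9.75%.
Via Vantage: 59% × 15% = 8.85%.
Total: 11.8% + 18.7915% + 4.2185% + 9.75% + 8.85% = 53.41%.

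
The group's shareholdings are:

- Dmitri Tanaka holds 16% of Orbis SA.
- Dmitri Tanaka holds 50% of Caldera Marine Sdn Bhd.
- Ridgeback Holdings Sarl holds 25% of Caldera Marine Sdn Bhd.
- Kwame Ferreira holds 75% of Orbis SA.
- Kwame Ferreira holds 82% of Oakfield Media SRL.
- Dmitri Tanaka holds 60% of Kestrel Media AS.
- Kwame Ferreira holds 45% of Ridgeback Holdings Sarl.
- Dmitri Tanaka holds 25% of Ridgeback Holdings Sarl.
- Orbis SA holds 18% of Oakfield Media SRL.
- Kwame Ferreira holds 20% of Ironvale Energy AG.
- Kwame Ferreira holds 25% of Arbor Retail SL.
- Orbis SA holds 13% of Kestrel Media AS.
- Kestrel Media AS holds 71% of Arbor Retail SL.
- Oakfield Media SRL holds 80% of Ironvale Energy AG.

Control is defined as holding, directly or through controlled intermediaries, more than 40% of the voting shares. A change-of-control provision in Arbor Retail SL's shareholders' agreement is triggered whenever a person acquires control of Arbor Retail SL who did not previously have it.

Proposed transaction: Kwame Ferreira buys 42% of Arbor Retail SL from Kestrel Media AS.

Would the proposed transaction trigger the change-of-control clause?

The purchase adds only to Kwame's holdings (Kestrel's stake shrinks), so Kwame is the only person who could newly come to control Arbor.
Kwame holds 45% of Ridgeback, so Kwame controls Ridgeback.
Kwame holds 75% of Orbis, so Kwame controls Orbis.
Orbis and Kwame together hold 18% + 82% = 100% of Oakfield, so Kwame controls Oakfield.
Kwame and Oakfield together hold 20% + 80% = 100% of Ironvale, so Kwame controls Ironvale.
In Arbor, Kwame's side holds only 25%, not > 40%.
So before the transaction, Kwame does not control Arbor.
After the purchase, Kwame's direct stake in Arbor rises to 25% + 42% = 67%, and Kestrel's stake falls to 29%.
Kwame holds 67% of Arbor, so Kwame controls Arbor.
Kwame did not control Arbor before and does after, so the clause is triggered.

Yes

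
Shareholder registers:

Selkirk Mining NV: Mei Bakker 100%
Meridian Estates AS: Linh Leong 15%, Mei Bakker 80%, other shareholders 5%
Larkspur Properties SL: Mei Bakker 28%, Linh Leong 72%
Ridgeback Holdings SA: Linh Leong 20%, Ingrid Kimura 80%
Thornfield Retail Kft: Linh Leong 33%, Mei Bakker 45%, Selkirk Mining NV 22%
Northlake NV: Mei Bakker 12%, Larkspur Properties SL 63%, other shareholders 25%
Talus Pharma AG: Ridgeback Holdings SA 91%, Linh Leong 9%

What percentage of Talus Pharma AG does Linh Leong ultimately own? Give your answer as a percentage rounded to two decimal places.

Linh reaches Talus along 2 paths.
Via Ridgeback: 20% × 91% = 18.2%.
Direct stake: 9% = 9%.
Total: 18.2% + 9% = 27.2%.
Rounded: 27.20%.

27.20%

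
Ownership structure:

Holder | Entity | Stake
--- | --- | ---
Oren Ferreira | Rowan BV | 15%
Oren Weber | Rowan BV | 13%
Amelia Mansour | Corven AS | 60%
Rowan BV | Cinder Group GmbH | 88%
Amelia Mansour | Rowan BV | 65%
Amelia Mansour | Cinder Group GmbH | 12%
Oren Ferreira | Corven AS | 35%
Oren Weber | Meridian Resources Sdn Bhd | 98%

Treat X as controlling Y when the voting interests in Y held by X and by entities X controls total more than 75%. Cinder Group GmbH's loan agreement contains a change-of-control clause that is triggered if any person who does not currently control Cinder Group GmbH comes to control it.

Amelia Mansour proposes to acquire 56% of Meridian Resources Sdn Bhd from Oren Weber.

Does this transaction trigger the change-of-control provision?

The purchase adds only to Amelia's holdings (Oren Weber's stake shrinks), so Amelia is the only person who could newly come to control Cinder.
Amelia's largest direct stake is 65% in Rowan, which does not meet the threshold, so Amelia controls no company.
In Cinder, Amelia's side holds only 12%, not > 75%.
So before the transaction, Amelia does not control Cinder.
After the purchase, Amelia holds 56% of Meridian directly, and Oren Weber's stake falls to 42%.
Amelia's side now holds 56% of Meridian, not > 75%, so Amelia still does not control Meridian.
After the transaction, Amelia's side holds 12% of Cinder, not > 75%, so Amelia still does not control Cinder.
No new person acquires control, so the clause is not triggered.

No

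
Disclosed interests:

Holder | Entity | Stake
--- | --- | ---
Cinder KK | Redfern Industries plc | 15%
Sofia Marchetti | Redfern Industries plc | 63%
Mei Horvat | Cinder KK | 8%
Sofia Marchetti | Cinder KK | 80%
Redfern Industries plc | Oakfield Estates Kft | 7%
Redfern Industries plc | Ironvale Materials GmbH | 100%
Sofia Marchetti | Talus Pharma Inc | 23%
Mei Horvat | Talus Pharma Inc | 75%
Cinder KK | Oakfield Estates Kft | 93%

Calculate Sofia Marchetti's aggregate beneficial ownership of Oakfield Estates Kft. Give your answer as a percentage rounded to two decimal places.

79.65%

Sofia reaches Oakfield along 3 paths.
Via Cinder → Redfern: 80% × 15% × 7% = 0.84%.
Via Redfern: 63% × 7% = 4.41%.
Via Cinder: 80% × 93% = 74.4%.
Total: 0.84% + 4.41% + 74.4% = 79.65%.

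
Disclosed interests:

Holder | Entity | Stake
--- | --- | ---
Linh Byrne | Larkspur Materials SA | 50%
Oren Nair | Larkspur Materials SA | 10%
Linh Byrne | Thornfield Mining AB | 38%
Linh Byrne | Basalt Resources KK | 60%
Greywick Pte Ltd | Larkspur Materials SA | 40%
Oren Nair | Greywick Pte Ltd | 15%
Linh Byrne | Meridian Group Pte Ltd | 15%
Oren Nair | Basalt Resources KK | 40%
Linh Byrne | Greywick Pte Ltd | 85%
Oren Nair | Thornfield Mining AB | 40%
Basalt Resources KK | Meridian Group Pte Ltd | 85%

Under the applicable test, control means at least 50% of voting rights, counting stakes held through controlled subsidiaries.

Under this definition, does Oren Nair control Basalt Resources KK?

No

Oren's largest direct stake is 40% in Basalt, which does not meet the threshold, so Oren controls no company.
In Basalt, Oren's side holds only 40%, not ≥ 50%.
So Oren does not control Basalt.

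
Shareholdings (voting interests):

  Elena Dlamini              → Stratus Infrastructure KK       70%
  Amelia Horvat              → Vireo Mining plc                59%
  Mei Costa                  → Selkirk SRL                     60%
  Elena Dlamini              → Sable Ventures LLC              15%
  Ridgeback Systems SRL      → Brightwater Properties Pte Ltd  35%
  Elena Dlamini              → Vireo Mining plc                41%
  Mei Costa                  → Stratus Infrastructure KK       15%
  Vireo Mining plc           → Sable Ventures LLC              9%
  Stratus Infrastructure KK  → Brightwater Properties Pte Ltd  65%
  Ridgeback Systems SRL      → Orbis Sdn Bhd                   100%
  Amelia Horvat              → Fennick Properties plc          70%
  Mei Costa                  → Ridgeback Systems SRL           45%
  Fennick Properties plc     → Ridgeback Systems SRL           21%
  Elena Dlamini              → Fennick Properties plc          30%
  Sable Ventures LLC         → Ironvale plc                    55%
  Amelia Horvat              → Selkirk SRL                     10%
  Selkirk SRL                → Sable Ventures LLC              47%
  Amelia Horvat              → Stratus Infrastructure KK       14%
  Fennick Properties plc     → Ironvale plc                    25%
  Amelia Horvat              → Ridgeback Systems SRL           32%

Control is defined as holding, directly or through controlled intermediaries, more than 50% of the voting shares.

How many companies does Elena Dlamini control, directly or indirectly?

2

Elena holds 70% of Stratus, so Elena controls Stratus.
Stratus holds 65% of Brightwater, so Elena controls Brightwater.
No other company's threshold is met.
Elena controls 2 companies.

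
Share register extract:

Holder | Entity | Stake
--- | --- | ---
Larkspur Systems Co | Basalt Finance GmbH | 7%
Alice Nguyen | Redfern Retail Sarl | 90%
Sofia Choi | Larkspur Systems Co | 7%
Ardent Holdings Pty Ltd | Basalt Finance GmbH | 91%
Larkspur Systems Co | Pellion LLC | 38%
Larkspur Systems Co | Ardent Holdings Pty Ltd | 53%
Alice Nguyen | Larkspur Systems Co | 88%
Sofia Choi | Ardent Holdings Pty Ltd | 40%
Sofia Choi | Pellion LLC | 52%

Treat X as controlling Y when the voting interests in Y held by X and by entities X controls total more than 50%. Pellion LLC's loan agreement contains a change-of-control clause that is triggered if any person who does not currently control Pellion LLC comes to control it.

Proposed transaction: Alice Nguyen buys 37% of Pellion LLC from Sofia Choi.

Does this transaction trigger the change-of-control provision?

Yes

The purchase adds only to Alice's holdings (Sofia's stake shrinks), so Alice is the only person who could newly come to control Pellion.
Alice holds 88% of Larkspur, so Alice controls Larkspur.
Larkspur holds 53% of Ardent, so Alice controls Ardent.
Ardent and Larkspur together hold 91% + 7% = 98% of Basalt, so Alice controls Basalt.
Alice holds 90% of Redfern, so Alice controls Redfern.
In Pellion, Alice's side holds only 38%, not > 50%.
So before the transaction, Alice does not control Pellion.
After the purchase, Alice holds 37% of Pellion directly, and Sofia's stake falls to 15%.
Larkspur and Alice together hold 38% + 37% = 75% of Pellion, so Alice controls Pellion.
Alice did not control Pellion before and does after, so the clause is triggered.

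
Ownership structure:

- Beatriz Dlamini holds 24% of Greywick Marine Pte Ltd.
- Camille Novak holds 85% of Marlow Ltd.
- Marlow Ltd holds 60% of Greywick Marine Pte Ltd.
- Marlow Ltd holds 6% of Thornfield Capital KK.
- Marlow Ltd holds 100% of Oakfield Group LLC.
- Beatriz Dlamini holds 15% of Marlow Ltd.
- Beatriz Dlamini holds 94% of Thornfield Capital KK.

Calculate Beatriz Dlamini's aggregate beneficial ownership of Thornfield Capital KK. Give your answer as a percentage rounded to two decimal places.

Beatriz reaches Thornfield along 2 paths.
Direct stake: 94% = 94%.
Via Marlow: 15% × 6% = 0.9%.
Total: 94% + 0.9% = 94.9%.
Rounded: 94.90%.

94.90%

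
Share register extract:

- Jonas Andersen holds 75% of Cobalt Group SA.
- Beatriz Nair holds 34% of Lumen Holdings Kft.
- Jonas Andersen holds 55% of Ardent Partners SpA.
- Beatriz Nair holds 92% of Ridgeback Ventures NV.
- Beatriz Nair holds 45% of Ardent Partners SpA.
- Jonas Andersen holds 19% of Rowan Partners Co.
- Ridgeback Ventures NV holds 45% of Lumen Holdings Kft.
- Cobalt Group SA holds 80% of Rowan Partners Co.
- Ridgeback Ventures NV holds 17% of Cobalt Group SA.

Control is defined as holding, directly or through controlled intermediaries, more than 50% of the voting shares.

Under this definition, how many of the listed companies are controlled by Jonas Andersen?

3

Jonas holds 55% of Ardent, so Jonas controls Ardent.
Jonas holds 75% of Cobalt, so Jonas controls Cobalt.
Cobalt and Jonas together hold 80% + 19% = 99% of Rowan, so Jonas controls Rowan.
No other company's threshold is met.
Jonas controls 3 companies.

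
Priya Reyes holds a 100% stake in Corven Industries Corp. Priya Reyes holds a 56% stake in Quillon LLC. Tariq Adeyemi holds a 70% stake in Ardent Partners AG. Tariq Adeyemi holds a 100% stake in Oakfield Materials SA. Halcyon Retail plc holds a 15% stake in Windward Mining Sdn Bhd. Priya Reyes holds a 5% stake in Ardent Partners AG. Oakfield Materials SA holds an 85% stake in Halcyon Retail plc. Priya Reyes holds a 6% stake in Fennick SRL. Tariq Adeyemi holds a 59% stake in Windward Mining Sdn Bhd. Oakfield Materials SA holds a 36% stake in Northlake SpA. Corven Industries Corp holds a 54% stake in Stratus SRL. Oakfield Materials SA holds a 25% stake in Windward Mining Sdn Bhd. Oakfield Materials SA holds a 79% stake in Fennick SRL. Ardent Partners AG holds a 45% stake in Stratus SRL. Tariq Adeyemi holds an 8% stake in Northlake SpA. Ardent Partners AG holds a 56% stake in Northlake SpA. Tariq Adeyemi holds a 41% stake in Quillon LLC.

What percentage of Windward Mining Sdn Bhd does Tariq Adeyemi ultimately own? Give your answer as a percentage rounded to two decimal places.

Tariq reaches Windward along 3 paths.
Via Oakfield → Halcyon: 100% × 85% × 15% = 12.75%.
Direct stake: 59% = 59%.
Via Oakfield: 100% × 25% = 25%.
Total: 12.75% + 59% + 25% = 96.75%.

96.75%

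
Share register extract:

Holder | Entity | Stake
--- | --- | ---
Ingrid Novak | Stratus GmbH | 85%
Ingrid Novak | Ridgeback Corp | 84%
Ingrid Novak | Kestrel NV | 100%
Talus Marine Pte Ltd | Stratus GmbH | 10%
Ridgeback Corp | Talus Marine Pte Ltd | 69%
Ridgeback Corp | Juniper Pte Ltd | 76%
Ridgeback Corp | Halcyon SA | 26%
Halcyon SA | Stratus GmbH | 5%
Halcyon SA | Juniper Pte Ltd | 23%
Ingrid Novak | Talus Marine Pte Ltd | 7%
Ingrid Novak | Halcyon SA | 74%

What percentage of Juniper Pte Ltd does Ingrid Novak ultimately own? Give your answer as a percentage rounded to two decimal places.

Ingrid reaches Juniper along 3 paths.
Via Ridgeback: 84% × 76% = 63.84%.
Via Ridgeback → Halcyon: 84% × 26% × 23% = 5.0232%.
Via Halcyon: 74% × 23% = 17.02%.
Total: 63.84% + 5.0232% + 17.02% = 85.8832%.
Rounded: 85.88%.

85.88%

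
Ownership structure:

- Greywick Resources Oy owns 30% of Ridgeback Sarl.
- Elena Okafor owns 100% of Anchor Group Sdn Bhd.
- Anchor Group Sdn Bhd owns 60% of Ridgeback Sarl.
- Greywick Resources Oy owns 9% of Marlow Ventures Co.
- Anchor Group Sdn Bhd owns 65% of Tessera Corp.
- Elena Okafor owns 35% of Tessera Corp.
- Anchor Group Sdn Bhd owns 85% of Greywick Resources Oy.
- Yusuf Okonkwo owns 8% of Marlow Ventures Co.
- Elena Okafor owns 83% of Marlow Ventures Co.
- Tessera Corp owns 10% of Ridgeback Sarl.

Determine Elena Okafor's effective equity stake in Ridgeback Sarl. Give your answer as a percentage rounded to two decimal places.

95.50%

Elena reaches Ridgeback along 4 paths.
Via Anchor → Tessera: 100% × 65% × 10% = 6.5%.
Via Tessera: 35% × 10% = 3.5%.
Via Anchor: 100% × 60% = 60%.
Via Anchor → Greywick: 100% × 85% × 30% = 25.5%.
Total: 6.5% + 3.5% + 60% + 25.5% = 95.5%.
Rounded: 95.50%.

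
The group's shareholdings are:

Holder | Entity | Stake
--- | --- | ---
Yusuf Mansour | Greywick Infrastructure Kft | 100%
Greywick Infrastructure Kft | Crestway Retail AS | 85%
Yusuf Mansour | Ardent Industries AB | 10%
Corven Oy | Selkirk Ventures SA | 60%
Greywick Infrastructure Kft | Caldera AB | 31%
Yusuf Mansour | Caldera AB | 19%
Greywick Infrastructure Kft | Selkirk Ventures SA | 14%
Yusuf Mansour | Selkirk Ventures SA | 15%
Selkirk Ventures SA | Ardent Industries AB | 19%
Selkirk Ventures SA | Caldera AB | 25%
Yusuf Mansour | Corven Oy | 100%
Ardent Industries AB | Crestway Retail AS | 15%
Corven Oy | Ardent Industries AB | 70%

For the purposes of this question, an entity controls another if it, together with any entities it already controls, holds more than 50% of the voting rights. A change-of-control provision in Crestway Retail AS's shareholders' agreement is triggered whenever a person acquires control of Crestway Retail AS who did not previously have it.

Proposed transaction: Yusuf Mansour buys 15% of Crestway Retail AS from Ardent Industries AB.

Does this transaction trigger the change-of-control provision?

No

The purchase adds only to Yusuf's holdings (Ardent's stake shrinks), so Yusuf is the only person who could newly come to control Crestway.
Yusuf holds 100% of Greywick, so Yusuf controls Greywick.
Yusuf holds 100% of Corven, so Yusuf controls Corven.
Corven and Greywick and Yusuf together hold 60% + 14% + 15% = 89% of Selkirk, so Yusuf controls Selkirk.
Selkirk and Yusuf and Corven together hold 19% + 10% + 70% = 99% of Ardent, so Yusuf controls Ardent.
Ardent and Greywick together hold 15% + 85% = 100% of Crestway, so Yusuf controls Crestway.
So Yusuf already controls Crestway before the transaction.
After the purchase, Yusuf holds 15% of Crestway directly, and Ardent's stake falls to 0%.
Yusuf controlled Crestway already, so this is not a new person acquiring control; every other person's position is unchanged or reduced.
No new person acquires control, so the clause is not triggered.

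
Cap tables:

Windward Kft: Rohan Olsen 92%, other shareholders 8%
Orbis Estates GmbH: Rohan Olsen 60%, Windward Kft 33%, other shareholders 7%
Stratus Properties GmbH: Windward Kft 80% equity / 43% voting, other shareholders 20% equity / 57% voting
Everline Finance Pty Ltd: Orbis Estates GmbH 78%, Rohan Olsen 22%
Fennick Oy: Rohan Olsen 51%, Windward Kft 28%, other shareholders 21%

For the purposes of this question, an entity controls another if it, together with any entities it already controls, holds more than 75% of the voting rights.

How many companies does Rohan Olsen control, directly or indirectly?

4

Rohan holds 92% of Windward, so Rohan controls Windward.
Rohan and Windward together hold 60% + 33% = 93% of Orbis, so Rohan controls Orbis.
Orbis and Rohan together hold 78% + 22% = 100% of Everline, so Rohan controls Everline.
Rohan and Windward together hold 51% + 28% = 79% of Fennick, so Rohan controls Fennick.
No other company's threshold is met.
Rohan controls 4 companies.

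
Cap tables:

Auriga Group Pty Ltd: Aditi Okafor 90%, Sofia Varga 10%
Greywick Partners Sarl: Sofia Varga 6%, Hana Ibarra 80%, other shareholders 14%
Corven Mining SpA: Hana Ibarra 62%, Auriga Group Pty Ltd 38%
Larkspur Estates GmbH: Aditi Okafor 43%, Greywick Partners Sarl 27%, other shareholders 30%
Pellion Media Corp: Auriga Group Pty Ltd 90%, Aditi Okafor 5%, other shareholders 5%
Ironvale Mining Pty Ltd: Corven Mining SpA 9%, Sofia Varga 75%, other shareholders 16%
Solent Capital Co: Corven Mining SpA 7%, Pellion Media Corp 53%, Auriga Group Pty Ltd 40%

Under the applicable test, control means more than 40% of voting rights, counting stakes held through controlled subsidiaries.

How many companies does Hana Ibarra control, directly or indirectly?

2

Hana holds 80% of Greywick, so Hana controls Greywick.
Hana holds 62% of Corven, so Hana controls Corven.
No other company's threshold is met.
Hana controls 2 companies.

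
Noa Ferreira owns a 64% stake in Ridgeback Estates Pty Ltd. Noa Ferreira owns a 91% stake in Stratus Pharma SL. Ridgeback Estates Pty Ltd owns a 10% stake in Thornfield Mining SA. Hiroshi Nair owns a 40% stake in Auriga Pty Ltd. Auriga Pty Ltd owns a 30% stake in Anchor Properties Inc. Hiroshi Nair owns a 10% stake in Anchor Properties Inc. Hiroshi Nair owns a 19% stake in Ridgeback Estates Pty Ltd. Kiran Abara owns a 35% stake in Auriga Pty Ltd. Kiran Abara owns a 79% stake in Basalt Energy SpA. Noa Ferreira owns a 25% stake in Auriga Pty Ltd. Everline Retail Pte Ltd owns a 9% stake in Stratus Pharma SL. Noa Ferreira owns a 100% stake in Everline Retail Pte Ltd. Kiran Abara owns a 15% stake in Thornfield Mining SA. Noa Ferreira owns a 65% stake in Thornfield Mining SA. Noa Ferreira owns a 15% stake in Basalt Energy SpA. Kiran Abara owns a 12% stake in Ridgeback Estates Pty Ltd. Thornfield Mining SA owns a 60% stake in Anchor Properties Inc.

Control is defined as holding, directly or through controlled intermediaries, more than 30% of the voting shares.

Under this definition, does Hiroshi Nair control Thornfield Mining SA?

No

Hiroshi holds 40% of Auriga, so Hiroshi controls Auriga.
Hiroshi and Auriga together hold 10% + 30% = 40% of Anchor, so Hiroshi controls Anchor.
Neither Hiroshi nor any entity Hiroshi controls holds any voting interest in Thornfield.
So Hiroshi does not control Thornfield.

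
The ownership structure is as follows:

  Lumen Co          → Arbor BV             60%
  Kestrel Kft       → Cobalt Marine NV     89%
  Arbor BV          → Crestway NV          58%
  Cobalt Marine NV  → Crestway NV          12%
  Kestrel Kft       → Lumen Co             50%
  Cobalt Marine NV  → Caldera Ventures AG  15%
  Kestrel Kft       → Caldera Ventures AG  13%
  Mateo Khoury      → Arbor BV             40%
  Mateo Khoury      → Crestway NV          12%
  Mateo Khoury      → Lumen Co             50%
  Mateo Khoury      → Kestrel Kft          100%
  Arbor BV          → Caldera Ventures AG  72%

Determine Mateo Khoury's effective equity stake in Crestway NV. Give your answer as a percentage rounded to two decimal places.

80.68%

Mateo reaches Crestway along 5 paths.
Direct stake: 12% = 12%.
Via Kestrel → Lumen → Arbor: 100% × 50% × 60% × 58% = 17.4%.
Via Lumen → Arbor: 50% × 60% × 58% = 17.4%.
Via Arbor: 40% × 58% = 23.2%.
Via Kestrel → Cobalt: 100% × 89% × 12% = 10.68%.
Total: 12% + 17.4% + 17.4% + 23.2% + 10.68% = 80.68%.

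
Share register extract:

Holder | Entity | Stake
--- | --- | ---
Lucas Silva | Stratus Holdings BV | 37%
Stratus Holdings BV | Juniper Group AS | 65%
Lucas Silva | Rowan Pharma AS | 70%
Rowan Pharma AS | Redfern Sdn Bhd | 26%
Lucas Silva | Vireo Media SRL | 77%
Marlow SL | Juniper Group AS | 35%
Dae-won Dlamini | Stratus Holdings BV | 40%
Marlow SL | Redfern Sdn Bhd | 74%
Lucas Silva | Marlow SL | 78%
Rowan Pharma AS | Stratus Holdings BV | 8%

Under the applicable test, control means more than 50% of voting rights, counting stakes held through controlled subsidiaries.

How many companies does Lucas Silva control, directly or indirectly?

Lucas holds 78% of Marlow, so Lucas controls Marlow.
Lucas holds 70% of Rowan, so Lucas controls Rowan.
Rowan and Marlow together hold 26% + 74% = 100% of Redfern, so Lucas controls Redfern.
Lucas holds 77% of Vireo, so Lucas controls Vireo.
No other company's threshold is met.
Lucas controls 4 companies.

4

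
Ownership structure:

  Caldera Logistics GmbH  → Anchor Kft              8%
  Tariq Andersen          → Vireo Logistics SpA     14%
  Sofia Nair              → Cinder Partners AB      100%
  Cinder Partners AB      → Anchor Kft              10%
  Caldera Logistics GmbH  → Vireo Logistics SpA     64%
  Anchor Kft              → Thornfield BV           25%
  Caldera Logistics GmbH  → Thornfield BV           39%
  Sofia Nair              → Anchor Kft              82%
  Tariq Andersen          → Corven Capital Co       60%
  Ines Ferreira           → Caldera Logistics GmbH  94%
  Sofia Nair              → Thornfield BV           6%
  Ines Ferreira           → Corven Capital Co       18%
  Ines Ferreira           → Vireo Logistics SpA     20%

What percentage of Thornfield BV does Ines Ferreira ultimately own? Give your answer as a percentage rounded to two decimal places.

38.54%

Ines reaches Thornfield along 2 paths.
Via Caldera: 94% × 39% = 36.66%.
Via Caldera → Anchor: 94% × 8% × 25% = 1.88%.
Total: 36.66% + 1.88% = 38.54%.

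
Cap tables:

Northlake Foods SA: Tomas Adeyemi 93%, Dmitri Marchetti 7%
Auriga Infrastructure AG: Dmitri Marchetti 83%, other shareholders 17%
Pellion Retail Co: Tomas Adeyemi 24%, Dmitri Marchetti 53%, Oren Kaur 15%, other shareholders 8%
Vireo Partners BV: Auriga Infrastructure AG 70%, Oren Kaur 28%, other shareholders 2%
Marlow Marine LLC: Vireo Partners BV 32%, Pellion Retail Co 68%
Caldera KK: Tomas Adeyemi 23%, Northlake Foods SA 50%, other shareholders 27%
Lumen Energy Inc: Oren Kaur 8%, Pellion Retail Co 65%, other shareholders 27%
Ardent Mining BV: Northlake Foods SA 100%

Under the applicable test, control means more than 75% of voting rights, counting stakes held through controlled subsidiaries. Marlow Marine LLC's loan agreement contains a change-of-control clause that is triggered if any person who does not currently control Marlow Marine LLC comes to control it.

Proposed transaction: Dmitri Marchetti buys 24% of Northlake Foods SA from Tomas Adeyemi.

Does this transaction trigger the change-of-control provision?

No

The purchase adds only to Dmitri's holdings (Tomas's stake shrinks), so Dmitri is the only person who could newly come to control Marlow.
Dmitri holds 83% of Auriga, so Dmitri controls Auriga.
Neither Dmitri nor any entity Dmitri controls holds any voting interest in Marlow.
So before the transaction, Dmitri does not control Marlow.
After the purchase, Dmitri's direct stake in Northlake rises to 7% + 24% = 31%, and Tomas's stake falls to 69%.
Dmitri's side now holds 31% of Northlake, not > 75%, so Dmitri still does not control Northlake.
After the transaction, neither Dmitri nor any entity Dmitri controls holds a voting interest in Marlow, so Dmitri still does not control it.
No new person acquires control, so the clause is not triggered.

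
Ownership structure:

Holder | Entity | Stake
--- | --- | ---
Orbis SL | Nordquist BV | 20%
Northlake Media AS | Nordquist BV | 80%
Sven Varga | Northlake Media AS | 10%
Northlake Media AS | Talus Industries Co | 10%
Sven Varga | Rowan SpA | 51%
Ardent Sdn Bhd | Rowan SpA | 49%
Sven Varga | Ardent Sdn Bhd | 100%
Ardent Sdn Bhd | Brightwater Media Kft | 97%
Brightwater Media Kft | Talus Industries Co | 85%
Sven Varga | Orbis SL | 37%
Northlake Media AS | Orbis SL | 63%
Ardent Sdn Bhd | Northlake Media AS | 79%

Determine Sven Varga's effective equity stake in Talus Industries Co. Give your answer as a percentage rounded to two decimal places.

Sven reaches Talus along 3 paths.
Via Ardent → Brightwater: 100% × 97% × 85% = 82.45%.
Via Northlake: 10% × 10% = 1%.
Via Ardent → Northlake: 100% × 79% × 10% = 7.9%.
Total: 82.45% + 1% + 7.9% = 91.35%.

91.35%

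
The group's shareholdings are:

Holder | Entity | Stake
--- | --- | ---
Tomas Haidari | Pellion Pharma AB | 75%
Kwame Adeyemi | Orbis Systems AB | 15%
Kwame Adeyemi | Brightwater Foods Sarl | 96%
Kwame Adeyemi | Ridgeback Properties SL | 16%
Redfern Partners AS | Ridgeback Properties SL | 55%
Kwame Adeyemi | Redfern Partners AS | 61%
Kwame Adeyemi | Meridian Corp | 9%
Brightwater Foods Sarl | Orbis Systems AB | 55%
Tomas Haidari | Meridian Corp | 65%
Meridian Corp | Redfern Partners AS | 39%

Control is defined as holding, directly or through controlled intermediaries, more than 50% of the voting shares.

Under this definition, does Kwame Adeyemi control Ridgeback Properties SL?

Kwame holds 61% of Redfern, so Kwame controls Redfern.
Redfern and Kwame together hold 55% + 16% = 71% of Ridgeback, so Kwame controls Ridgeback.

Yes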